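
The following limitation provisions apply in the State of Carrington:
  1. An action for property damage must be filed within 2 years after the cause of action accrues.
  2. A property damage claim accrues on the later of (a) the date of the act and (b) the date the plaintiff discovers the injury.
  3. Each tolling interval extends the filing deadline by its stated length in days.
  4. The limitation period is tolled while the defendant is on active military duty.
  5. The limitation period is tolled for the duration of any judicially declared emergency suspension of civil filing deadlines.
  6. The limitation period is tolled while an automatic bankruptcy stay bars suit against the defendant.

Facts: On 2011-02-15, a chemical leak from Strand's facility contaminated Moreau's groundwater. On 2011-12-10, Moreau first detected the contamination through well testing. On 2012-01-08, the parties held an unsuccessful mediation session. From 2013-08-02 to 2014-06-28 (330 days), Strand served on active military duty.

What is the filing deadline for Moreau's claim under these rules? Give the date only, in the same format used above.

2014-11-05

The claim accrued on 2011-12-10 — the later of the 2011-02-15 act and the 2011-12-10 discovery.
2 years from 2011-12-10 is 2013-12-10.
The defendant's active military service from 2013-08-02 to 2014-06-28 tolled the period for 330 days, extending the deadline to 2014-11-05.
The other events in the timeline have no effect on the limitation period under the stated rules.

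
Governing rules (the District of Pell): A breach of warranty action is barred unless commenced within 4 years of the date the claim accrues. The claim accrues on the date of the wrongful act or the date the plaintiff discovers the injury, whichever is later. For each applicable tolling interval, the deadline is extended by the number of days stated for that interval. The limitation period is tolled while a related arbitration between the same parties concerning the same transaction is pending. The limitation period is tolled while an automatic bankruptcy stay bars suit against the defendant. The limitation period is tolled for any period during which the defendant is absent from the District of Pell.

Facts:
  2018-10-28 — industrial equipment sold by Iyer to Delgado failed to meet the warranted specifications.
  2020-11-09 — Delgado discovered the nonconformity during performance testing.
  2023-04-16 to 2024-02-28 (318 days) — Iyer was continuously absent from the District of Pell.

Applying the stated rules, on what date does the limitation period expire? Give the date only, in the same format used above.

Taking the later of the act (2018-10-28) and discovery (2020-11-09), the claim accrued on 2020-11-09.
4 years from 2020-11-09 is 2024-11-09.
The defendant's absence from the jurisdiction from 2023-04-16 to 2024-02-28 tolled the period for 318 days, extending the deadline to 2025-09-23.

2025-09-23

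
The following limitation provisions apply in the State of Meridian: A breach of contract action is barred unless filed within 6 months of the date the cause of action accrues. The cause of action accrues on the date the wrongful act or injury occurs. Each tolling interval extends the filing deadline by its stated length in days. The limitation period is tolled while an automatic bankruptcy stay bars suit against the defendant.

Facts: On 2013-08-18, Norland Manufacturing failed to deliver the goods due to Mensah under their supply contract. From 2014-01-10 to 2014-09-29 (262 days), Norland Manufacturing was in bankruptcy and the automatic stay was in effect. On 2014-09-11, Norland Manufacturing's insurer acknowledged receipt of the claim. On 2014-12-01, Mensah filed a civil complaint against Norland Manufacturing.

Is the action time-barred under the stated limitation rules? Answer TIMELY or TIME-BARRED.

The cause of action accrued on 2013-08-18, the date of the act.
Adding the 6 months base period to 2013-08-18 gives a deadline of 2014-02-18, before any tolling.
The automatic bankruptcy stay from 2014-01-10 to 2014-09-29 tolled the period for 262 days, extending the deadline to 2014-11-07.
Nothing else in the chronology tolls or restarts the period.
The 2014-12-01 filing falls after the 2014-11-07 deadline; the claim is time-barred.

TIME-BARRED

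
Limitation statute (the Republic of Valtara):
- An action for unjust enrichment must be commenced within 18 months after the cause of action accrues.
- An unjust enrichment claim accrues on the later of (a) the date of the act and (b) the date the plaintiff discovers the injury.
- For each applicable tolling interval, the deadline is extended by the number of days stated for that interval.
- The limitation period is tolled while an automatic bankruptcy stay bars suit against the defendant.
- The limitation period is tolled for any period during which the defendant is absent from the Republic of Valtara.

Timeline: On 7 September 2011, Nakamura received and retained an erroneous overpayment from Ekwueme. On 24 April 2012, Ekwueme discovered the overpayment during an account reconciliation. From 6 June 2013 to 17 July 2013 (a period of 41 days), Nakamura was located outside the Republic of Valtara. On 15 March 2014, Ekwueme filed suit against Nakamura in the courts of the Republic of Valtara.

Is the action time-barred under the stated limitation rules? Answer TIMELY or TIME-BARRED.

Because discovery on 24 April 2012 post-dates the 7 September 2011 act, accrual under the later-of rule falls on 24 April 2012.
Adding the 18 months base period to 24 April 2012 gives a deadline of 24 October 2013, before any tolling.
The period was tolled for 41 days by the defendant's absence from the jurisdiction (6 June 2013 to 17 July 2013), pushing the deadline to 4 December 2013.
The 15 March 2014 filing falls after the 4 December 2013 deadline; the claim is time-barred.

TIME-BARRED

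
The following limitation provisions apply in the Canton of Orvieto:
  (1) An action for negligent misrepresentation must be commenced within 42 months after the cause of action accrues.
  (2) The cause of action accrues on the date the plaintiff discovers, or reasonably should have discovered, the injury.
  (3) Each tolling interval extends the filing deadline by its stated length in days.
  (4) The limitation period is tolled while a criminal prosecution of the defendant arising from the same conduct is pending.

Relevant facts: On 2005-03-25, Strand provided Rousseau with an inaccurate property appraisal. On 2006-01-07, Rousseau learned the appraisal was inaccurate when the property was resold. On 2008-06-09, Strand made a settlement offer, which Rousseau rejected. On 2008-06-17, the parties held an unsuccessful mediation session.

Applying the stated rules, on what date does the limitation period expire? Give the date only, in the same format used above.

2009-07-07

The claim did not accrue until Rousseau discovered the injury on 2006-01-07; the 2005-03-25 act date does not start the clock under the stated rule.
Adding the 42 months base period to 2006-01-07 gives a deadline of 2009-07-07, before any tolling.
The other events in the timeline have no effect on the limitation period under the stated rules.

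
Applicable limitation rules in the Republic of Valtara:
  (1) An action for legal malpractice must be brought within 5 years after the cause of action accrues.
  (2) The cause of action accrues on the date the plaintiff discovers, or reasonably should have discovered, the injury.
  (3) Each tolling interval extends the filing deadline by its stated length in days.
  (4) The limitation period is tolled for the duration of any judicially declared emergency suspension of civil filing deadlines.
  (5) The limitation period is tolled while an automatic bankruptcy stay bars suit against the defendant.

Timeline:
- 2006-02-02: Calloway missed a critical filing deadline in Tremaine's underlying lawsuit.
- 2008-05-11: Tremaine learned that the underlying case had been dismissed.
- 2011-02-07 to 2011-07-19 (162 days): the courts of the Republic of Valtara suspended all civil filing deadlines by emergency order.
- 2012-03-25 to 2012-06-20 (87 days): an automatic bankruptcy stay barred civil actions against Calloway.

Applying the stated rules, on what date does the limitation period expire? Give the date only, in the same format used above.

Accrual is tied to discovery, so the period began on 2008-05-11 rather than on 2006-02-02 when the act occurred.
5 years from 2008-05-11 is 2013-05-11.
Because the emergency suspension of filing deadlines ran from 2011-02-07 to 2011-07-19, the deadline is extended by 162 days to 2013-10-20.
The period was tolled for 87 days by the automatic bankruptcy stay (2012-03-25 to 2012-06-20), pushing the deadline to 2014-01-15.

2014-01-15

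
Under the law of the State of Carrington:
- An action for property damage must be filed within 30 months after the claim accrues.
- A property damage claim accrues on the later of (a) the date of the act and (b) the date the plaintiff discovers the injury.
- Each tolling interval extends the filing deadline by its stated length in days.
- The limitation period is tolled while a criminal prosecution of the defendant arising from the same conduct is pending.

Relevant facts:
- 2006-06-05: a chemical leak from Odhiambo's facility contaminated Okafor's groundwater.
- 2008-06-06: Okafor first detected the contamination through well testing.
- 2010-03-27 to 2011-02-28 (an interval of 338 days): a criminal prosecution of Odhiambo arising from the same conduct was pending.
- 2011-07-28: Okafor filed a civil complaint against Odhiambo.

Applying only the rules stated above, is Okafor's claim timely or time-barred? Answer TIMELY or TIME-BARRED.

The claim accrued on 2008-06-06 — the later of the 2006-06-05 act and the 2008-06-06 discovery.
Adding the 30 months base period to 2008-06-06 gives a deadline of 2010-12-06, before any tolling.
The period was tolled for 338 days by the pending criminal prosecution (2010-03-27 to 2011-02-28), pushing the deadline to 2011-11-09.
Okafor filed on 2011-07-28, before the 2011-11-09 deadline, so the action is timely.

TIMELY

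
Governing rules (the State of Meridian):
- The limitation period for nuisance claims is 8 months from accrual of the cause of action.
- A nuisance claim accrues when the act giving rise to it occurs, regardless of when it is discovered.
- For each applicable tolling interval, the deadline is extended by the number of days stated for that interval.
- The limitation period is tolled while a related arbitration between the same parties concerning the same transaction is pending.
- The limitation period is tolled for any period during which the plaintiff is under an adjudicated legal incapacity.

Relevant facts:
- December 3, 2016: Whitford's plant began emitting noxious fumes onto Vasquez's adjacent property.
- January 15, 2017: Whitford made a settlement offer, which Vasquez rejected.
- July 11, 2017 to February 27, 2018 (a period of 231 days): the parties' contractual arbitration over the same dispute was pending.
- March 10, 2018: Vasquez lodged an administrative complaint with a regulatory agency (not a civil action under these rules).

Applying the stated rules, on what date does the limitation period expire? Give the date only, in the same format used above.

The limitation period began to run on December 3, 2016.
The untolled deadline — 8 months after December 3, 2016 — is August 3, 2017.
The pending related arbitration from July 11, 2017 to February 27, 2018 tolled the period for 231 days, extending the deadline to March 22, 2018.
Nothing else in the chronology tolls or restarts the period.

March 22, 2018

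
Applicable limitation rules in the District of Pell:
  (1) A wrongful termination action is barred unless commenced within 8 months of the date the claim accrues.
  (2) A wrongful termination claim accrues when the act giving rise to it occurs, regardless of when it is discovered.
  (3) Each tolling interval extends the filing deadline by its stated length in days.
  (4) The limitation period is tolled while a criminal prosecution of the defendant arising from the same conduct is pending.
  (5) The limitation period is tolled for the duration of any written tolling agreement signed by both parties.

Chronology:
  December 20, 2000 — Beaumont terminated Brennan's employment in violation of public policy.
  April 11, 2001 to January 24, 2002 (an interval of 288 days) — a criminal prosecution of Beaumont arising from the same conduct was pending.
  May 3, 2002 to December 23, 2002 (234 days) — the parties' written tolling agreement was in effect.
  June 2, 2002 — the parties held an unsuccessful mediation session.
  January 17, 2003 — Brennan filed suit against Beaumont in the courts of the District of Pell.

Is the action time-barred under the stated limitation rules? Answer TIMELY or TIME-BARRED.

The claim accrued on December 20, 2000, when the wrongful act occurred.
Adding the 8 months base period to December 20, 2000 gives a deadline of August 20, 2001, before any tolling.
The pending criminal prosecution from April 11, 2001 to January 24, 2002 tolled the period for 288 days, extending the deadline to June 4, 2002.
Because the written tolling agreement ran from May 3, 2002 to December 23, 2002, the deadline is extended by 234 days to January 24, 2003.
None of the other events listed affects the running of the period under the stated rules.
Filing on January 17, 2003 beat the January 24, 2003 deadline — the action is timely.

TIMELY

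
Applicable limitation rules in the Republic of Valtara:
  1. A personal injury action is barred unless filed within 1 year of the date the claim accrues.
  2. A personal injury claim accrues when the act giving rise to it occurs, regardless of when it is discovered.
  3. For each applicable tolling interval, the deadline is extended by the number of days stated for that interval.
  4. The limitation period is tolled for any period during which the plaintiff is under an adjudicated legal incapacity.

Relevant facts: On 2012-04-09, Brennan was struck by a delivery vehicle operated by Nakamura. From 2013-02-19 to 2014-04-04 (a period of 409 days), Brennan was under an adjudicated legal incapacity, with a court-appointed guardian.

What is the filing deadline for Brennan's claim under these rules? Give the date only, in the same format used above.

The limitation period began to run on 2012-04-09.
The untolled deadline — 1 year after 2012-04-09 — is 2013-04-09.
The plaintiff's legal incapacity from 2013-02-19 to 2014-04-04 tolled the period for 409 days, extending the deadline to 2014-05-23.

2014-05-23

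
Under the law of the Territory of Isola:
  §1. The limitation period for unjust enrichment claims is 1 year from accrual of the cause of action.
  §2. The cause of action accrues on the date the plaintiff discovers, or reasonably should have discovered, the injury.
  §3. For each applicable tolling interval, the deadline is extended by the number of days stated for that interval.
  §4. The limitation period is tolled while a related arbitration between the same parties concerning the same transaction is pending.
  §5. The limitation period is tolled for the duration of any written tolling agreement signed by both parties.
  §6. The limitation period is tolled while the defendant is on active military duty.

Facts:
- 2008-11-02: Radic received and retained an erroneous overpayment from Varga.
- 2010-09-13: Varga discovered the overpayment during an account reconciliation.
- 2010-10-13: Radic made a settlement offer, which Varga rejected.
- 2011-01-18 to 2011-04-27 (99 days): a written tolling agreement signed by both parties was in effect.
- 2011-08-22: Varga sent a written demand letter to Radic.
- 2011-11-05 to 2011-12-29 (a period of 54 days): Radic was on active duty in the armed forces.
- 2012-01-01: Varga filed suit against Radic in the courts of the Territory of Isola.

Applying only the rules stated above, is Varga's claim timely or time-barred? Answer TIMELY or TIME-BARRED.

The claim did not accrue until Varga discovered the injury on 2010-09-13; the 2008-11-02 act date does not start the clock under the stated rule.
The untolled deadline — 1 year after 2010-09-13 — is 2011-09-13.
The written tolling agreement from 2011-01-18 to 2011-04-27 tolled the period for 99 days, extending the deadline to 2011-12-21.
Because the defendant's active military service ran from 2011-11-05 to 2011-12-29, the deadline is extended by 54 days to 2012-02-13.
None of the other events listed affects the running of the period under the stated rules.
Varga filed on 2012-01-01, before the 2012-02-13 deadline, so the action is timely.

TIMELY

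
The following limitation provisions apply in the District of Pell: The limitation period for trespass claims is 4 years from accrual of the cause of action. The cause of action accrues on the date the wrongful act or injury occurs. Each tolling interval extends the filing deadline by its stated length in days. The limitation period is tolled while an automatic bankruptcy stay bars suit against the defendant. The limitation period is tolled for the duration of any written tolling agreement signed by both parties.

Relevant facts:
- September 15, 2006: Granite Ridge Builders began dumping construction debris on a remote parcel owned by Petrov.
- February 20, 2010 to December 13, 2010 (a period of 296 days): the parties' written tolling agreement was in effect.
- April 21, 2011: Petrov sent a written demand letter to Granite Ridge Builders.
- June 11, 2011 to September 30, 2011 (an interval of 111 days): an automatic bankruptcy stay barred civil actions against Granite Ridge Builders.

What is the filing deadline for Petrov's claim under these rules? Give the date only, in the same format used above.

The claim accrued on September 15, 2006, when the wrongful act occurred.
Adding the 4 years base period to September 15, 2006 gives a deadline of September 15, 2010, before any tolling.
Because the written tolling agreement ran from February 20, 2010 to December 13, 2010, the deadline is extended by 296 days to July 8, 2011.
Because the automatic bankruptcy stay ran from June 11, 2011 to September 30, 2011, the deadline is extended by 111 days to October 27, 2011.
Nothing else in the chronology tolls or restarts the period.

October 27, 2011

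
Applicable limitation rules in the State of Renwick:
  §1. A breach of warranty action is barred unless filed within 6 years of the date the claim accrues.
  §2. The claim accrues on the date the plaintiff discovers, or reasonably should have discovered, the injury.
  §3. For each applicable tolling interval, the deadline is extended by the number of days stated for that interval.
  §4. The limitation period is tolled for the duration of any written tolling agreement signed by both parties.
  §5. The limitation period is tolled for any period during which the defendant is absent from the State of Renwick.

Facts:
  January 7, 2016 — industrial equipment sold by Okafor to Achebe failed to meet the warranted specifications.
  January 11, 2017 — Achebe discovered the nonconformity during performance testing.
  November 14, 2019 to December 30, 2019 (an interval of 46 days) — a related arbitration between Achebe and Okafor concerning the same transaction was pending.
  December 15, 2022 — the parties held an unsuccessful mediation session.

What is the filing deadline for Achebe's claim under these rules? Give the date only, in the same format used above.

Under the discovery rule, the claim accrued on January 11, 2017, when Achebe discovered the injury — not on the January 7, 2016 date of the underlying act.
The untolled deadline — 6 years after January 11, 2017 — is January 11, 2023.
No stated provision tolls the period for a pending arbitration, so the interval from November 14, 2019 to December 30, 2019 has no effect on the deadline.
None of the other events listed affects the running of the period under the stated rules.

January 11, 2023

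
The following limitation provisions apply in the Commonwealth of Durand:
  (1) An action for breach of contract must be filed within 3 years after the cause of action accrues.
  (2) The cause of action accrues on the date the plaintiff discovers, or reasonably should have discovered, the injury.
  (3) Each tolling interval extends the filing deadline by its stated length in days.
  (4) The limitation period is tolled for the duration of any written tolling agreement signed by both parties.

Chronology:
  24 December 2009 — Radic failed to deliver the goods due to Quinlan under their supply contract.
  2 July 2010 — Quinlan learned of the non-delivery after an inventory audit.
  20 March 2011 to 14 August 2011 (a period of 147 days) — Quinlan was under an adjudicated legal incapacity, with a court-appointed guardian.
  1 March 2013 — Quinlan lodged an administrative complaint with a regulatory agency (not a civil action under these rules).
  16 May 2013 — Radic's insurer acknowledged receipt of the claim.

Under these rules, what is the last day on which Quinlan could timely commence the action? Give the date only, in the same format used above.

Under the discovery rule, the claim accrued on 2 July 2010, when Quinlan discovered the injury — not on the 24 December 2009 date of the underlying act.
3 years from 2 July 2010 is 2 July 2013.
The plaintiff's legal incapacity from 20 March 2011 to 14 August 2011 does not toll the period, because no stated rule makes the plaintiff's incapacity a tolling event.
None of the other events listed affects the running of the period under the stated rules.

2 July 2013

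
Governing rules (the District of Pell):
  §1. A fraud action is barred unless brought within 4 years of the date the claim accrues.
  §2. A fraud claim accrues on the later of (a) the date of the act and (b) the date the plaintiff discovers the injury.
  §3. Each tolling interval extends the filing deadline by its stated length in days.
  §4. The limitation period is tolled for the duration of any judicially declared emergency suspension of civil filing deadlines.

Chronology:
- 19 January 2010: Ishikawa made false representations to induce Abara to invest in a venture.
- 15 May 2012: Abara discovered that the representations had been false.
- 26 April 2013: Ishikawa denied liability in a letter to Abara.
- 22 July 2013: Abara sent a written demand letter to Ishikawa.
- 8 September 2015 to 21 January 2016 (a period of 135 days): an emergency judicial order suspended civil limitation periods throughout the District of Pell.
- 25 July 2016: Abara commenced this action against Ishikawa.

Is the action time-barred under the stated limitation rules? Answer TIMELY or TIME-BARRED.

The claim accrued on 15 May 2012 — the later of the 19 January 2010 act and the 15 May 2012 discovery.
Adding the 4 years base period to 15 May 2012 gives a deadline of 15 May 2016, before any tolling.
The emergency suspension of filing deadlines from 8 September 2015 to 21 January 2016 tolled the period for 135 days, extending the deadline to 27 September 2016.
The other events in the timeline have no effect on the limitation period under the stated rules.
Abara filed on 25 July 2016, before the 27 September 2016 deadline, so the action is timely.

TIMELY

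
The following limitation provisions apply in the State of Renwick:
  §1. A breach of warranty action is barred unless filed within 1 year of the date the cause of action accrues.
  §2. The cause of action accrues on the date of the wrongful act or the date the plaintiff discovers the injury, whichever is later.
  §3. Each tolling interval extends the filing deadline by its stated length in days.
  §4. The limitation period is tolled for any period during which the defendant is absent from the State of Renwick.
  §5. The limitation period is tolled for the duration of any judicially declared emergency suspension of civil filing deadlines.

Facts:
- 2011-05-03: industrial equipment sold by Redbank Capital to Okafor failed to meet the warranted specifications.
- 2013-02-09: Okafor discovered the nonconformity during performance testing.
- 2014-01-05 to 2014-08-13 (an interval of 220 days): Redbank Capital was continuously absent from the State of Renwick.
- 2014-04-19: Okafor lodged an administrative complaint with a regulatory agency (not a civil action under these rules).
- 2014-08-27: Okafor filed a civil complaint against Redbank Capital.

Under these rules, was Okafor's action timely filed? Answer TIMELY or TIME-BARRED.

TIMELY

Taking the later of the act (2011-05-03) and discovery (2013-02-09), the claim accrued on 2013-02-09.
The untolled deadline — 1 year after 2013-02-09 — is 2014-02-09.
The period was tolled for 220 days by the defendant's absence from the jurisdiction (2014-01-05 to 2014-08-13), pushing the deadline to 2014-09-17.
The other events in the timeline have no effect on the limitation period under the stated rules.
The 2014-08-27 filing precedes the 2014-09-17 deadline; the claim is timely.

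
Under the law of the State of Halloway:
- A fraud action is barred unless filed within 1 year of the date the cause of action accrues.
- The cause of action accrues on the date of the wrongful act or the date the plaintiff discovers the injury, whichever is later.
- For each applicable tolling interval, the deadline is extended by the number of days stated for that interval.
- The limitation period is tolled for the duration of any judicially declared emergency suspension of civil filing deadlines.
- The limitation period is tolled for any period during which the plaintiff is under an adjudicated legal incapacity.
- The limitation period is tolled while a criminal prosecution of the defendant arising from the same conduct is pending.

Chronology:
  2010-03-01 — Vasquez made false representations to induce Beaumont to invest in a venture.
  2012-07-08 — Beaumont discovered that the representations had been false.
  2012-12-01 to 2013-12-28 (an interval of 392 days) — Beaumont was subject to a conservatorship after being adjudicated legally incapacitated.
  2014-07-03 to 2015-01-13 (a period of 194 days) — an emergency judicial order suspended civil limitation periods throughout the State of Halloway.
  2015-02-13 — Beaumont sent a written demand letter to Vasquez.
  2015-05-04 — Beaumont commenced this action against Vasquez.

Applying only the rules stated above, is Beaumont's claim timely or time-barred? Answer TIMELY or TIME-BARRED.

Because discovery on 2012-07-08 post-dates the 2010-03-01 act, accrual under the later-of rule falls on 2012-07-08.
Adding the 1 year base period to 2012-07-08 gives a deadline of 2013-07-08, before any tolling.
The plaintiff's legal incapacity from 2012-12-01 to 2013-12-28 tolled the period for 392 days, extending the deadline to 2014-08-04.
Because the emergency suspension of filing deadlines ran from 2014-07-03 to 2015-01-13, the deadline is extended by 194 days to 2015-02-14.
Nothing else in the chronology tolls or restarts the period.
Filing on 2015-05-04 missed the 2015-02-14 deadline — the action is time-barred.

TIME-BARRED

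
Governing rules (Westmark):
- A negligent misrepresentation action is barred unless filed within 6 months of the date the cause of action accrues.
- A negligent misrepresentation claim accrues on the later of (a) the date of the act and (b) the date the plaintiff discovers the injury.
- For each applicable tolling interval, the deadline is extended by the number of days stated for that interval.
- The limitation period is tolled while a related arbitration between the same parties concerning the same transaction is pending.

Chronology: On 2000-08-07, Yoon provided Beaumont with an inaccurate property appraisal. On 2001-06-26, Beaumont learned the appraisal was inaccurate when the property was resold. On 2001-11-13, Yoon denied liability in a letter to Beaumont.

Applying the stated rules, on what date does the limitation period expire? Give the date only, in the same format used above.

The claim accrued on 2001-06-26 — the later of the 2000-08-07 act and the 2001-06-26 discovery.
Adding the 6 months base period to 2001-06-26 gives a deadline of 2001-12-26, before any tolling.
The other events in the timeline have no effect on the limitation period under the stated rules.

2001-12-26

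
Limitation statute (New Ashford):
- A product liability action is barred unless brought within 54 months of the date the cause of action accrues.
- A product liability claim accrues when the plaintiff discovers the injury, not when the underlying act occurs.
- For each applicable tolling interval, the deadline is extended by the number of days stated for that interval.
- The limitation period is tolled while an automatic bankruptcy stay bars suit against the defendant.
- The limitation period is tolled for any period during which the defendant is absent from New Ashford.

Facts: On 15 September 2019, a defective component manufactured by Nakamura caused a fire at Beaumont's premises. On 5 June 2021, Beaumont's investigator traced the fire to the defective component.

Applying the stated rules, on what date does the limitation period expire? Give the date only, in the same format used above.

The claim did not accrue until Beaumont discovered the injury on 5 June 2021; the 15 September 2019 act date does not start the clock under the stated rule.
The untolled deadline — 54 months after 5 June 2021 — is 5 December 2025.

5 December 2025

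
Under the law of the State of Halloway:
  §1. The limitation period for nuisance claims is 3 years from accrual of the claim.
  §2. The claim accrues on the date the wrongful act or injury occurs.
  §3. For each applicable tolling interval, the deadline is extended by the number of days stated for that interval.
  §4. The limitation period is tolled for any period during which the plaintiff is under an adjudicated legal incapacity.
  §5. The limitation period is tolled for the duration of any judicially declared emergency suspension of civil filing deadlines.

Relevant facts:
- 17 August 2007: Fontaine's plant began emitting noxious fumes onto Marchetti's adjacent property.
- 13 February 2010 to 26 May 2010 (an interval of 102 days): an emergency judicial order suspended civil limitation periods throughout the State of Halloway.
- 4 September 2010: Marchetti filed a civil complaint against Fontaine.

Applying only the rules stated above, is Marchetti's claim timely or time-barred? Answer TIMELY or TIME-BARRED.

TIMELY

The limitation period began to run on 17 August 2007.
The untolled deadline — 3 years after 17 August 2007 — is 17 August 2010.
Because the emergency suspension of filing deadlines ran from 13 February 2010 to 26 May 2010, the deadline is extended by 102 days to 27 November 2010.
Marchetti filed on 4 September 2010, before the 27 November 2010 deadline, so the action is timely.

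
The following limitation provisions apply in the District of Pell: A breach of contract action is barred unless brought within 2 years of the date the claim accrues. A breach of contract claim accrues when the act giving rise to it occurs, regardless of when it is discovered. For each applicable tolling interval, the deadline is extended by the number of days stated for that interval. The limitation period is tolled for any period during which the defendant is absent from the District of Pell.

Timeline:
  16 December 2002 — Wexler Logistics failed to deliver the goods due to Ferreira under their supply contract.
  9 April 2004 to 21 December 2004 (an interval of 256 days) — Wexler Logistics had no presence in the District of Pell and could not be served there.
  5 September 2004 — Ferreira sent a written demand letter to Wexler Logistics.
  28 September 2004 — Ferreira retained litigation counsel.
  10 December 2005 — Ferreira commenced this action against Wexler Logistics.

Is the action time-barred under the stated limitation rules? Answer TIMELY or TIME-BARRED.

The claim accrued on 16 December 2002, the date of the act.
Adding the 2 years base period to 16 December 2002 gives a deadline of 16 December 2004, before any tolling.
Because the defendant's absence from the jurisdiction ran from 9 April 2004 to 21 December 2004, the deadline is extended by 256 days to 29 August 2005.
The other events in the timeline have no effect on the limitation period under the stated rules.
Ferreira filed on 10 December 2005, after the 29 August 2005 deadline, so the action is time-barred.

TIME-BARRED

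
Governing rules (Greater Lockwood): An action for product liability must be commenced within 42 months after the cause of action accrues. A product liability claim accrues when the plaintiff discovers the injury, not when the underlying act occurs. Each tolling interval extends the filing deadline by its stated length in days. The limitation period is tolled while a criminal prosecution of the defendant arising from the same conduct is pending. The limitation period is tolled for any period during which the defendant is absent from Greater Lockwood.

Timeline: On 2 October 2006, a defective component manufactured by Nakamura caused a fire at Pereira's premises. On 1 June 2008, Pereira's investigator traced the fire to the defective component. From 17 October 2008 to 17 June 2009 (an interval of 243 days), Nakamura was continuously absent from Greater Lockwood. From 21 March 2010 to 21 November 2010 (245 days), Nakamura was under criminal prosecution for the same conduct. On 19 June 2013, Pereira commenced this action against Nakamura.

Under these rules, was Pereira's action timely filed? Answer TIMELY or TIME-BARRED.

Under the discovery rule, the claim accrued on 1 June 2008, when Pereira discovered the injury — not on the 2 October 2006 date of the underlying act.
42 months from 1 June 2008 is 1 December 2011.
The period was tolled for 243 days by the defendant's absence from the jurisdiction (17 October 2008 to 17 June 2009), pushing the deadline to 31 July 2012.
Because the pending criminal prosecution ran from 21 March 2010 to 21 November 2010, the deadline is extended by 245 days to 2 April 2013.
Pereira filed on 19 June 2013, after the 2 April 2013 deadline, so the action is time-barred.

TIME-BARRED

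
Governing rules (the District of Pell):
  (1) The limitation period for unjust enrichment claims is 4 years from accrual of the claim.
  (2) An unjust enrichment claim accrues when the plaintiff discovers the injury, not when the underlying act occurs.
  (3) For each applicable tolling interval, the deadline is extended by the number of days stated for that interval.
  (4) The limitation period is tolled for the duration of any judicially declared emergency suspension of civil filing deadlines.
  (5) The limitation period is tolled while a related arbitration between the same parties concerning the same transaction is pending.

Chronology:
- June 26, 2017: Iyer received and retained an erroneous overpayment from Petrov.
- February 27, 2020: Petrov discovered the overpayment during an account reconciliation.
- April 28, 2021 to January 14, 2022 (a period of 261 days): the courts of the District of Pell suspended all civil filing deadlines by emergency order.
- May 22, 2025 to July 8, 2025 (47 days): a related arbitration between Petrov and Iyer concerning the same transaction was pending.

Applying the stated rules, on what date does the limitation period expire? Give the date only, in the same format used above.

Accrual is tied to discovery, so the period began on February 27, 2020 rather than on June 26, 2017 when the act occurred.
4 years from February 27, 2020 is February 27, 2024.
The emergency suspension of filing deadlines from April 28, 2021 to January 14, 2022 tolled the period for 261 days, extending the deadline to November 14, 2024.
The pending related arbitration starting May 22, 2025 came too late — the period had run on November 14, 2024 — and so does not extend the deadline.

November 14, 2024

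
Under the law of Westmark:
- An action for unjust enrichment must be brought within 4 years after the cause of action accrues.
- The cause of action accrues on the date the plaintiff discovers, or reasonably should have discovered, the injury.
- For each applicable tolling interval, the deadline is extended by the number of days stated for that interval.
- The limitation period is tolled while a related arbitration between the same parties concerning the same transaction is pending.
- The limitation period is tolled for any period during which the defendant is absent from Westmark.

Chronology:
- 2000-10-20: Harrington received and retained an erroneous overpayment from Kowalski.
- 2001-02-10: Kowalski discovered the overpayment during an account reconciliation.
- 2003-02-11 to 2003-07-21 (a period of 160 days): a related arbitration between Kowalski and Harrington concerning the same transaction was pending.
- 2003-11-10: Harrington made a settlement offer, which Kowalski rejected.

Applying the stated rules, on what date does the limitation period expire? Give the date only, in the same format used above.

The claim did not accrue until Kowalski discovered the injury on 2001-02-10; the 2000-10-20 act date does not start the clock under the stated rule.
4 years from 2001-02-10 is 2005-02-10.
The pending related arbitration from 2003-02-11 to 2003-07-21 tolled the period for 160 days, extending the deadline to 2005-07-20.
Nothing else in the chronology tolls or restarts the period.

2005-07-20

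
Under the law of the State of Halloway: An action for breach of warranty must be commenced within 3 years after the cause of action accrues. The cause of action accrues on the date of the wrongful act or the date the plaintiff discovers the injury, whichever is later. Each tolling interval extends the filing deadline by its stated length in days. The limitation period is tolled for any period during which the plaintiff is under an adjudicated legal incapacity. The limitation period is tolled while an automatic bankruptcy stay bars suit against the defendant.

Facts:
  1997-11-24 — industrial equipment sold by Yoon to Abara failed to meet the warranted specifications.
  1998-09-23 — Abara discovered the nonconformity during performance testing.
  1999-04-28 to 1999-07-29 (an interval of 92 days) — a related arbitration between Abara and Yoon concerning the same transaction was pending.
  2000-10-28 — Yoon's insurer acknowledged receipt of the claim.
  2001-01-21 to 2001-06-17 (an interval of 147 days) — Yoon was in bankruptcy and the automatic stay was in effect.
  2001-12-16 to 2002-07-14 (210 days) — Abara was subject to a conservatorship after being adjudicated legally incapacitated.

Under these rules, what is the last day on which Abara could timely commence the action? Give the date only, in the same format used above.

2002-09-15

Because discovery on 1998-09-23 post-dates the 1997-11-24 act, accrual under the later-of rule falls on 1998-09-23.
3 years from 1998-09-23 is 2001-09-23.
The period was tolled for 147 days by the automatic bankruptcy stay (2001-01-21 to 2001-06-17), pushing the deadline to 2002-02-17.
Because the plaintiff's legal incapacity ran from 2001-12-16 to 2002-07-14, the deadline is extended by 210 days to 2002-09-15.
Although a pending arbitration ran from 1999-04-28 to 1999-07-29, the stated rules do not make that a tolling event, so it is disregarded.
None of the other events listed affects the running of the period under the stated rules.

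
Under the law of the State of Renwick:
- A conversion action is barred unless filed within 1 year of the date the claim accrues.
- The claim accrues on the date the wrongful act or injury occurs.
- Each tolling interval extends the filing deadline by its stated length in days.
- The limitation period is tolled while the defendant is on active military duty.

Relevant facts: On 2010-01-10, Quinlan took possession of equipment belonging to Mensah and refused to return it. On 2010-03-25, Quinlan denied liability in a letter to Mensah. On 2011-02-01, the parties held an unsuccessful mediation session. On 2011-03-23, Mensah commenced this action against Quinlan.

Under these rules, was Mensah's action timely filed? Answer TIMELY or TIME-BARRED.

TIME-BARRED

The claim accrued on 2010-01-10, when the wrongful act occurred.
The untolled deadline — 1 year after 2010-01-10 — is 2011-01-10.
The other events in the timeline have no effect on the limitation period under the stated rules.
The 2011-03-23 filing falls after the 2011-01-10 deadline; the claim is time-barred.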